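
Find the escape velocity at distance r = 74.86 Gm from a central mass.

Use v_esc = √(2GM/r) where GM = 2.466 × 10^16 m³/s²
r = 74.86 Gm = 7.486 × 10^10 m
GM = 2.466 × 10^16 m³/s²
2GM/r = 2 × (2.466 × 10^16) / (7.486 × 10^10) = 658830 m²/s²
v_esc = √(2GM/r) = 811.683 m/s ≈ 811.7 m/s

Final answer: 811.7 m/s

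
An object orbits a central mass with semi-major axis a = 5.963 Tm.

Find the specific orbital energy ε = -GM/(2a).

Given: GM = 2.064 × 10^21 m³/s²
a = 5.963 Tm = 5.963 × 10^12 m
GM = 2.064 × 10^21 m³/s²
2a = 1.1926 × 10^13 m
ε = −GM/(2a) = -1.73067 × 10^8 J/kg ≈ -173.1 MJ/kg

Final answer: -173.1 MJ/kg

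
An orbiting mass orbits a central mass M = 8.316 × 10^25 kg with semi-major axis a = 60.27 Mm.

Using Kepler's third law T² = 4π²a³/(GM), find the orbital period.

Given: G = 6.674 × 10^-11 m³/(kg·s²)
M = 8.316 × 10^25 kg
GM = G × M = 6.674 × 10^-11 × 8.316 × 10^25 = 5.5501 × 10^15 m³/s²
a = 60.27 Mm = 6.027 × 10^7 m
a³ = 2.18929 × 10^23 m³
T = 2π √(a³/GM) = 2π √((2.18929 × 10^23) / (5.5501 × 10^15)) = 2π × 6280.6 s
T = 39462.2 s ≈ 10.96 hours

Final answer: 10.96 hours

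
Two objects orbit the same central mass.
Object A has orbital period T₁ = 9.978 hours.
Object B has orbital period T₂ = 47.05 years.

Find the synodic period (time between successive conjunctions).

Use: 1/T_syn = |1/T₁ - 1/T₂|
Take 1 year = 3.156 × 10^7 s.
T₁ = 9.978 hours = 35920.8 s
T₂ = 47.05 years = 1.4849 × 10^9 s
1/T₁ = 2.7839 × 10^-5 s⁻¹
1/T₂ = 6.73447 × 10^-10 s⁻¹
|1/T₁ − 1/T₂| = 2.78384 × 10^-5 s⁻¹
T_syn = 1 / |1/T₁ − 1/T₂| = 35921.7 s ≈ 9.978 hours

Final answer: T_syn = 9.978 hours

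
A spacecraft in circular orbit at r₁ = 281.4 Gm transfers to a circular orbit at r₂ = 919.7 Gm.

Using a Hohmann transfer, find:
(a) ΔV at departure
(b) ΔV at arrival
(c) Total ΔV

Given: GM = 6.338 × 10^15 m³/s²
r₁ = 281.4 Gm = 2.814 × 10^11 m
r₂ = 919.7 Gm = 9.197 × 10^11 m
GM = 6.338 × 10^15 m³/s²
Transfer ellipse: a_t = (r₁ + r₂)/2 = 6.0055 × 10^11 m
Circular speed at r₁: v₁ = √(GM/r₁) = 150.077 m/s
Transfer speed at r₁ (periapsis): v₁ₜ = √(GM(2/r₁ − 1/a_t)) = 185.722 m/s
(a) ΔV₁ = v₁ₜ − v₁ = 35.6447 m/s ≈ 35.64 m/s
Circular speed at r₂: v₂ = √(GM/r₂) = 83.0143 m/s
Transfer speed at r₂ (apoapsis): v₂ₜ = √(GM(2/r₂ − 1/a_t)) = 56.8251 m/s
(b) ΔV₂ = v₂ − v₂ₜ = 26.1892 m/s ≈ 26.19 m/s
(c) ΔV_total = ΔV₁ + ΔV₂ = 61.8339 m/s ≈ 61.83 m/s

Final answer:
(a) ΔV₁ = 35.64 m/s
(b) ΔV₂ = 26.19 m/s
(c) ΔV_total = 61.83 m/s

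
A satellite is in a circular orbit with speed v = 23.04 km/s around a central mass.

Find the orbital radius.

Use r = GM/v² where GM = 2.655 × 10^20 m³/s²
v = 23.04 km/s = 23040 m/s
GM = 2.655 × 10^20 m³/s²
v² = 5.30842 × 10^8 m²/s²
r = GM/v² = (2.655 × 10^20) / (5.30842 × 10^8) = 5.00149 × 10^11 m ≈ 500.1 Gm

Final answer: 500.1 Gm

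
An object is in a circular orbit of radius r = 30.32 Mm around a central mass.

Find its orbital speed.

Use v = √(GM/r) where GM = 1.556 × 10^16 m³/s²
r = 30.32 Mm = 3.032 × 10^7 m
GM = 1.556 × 10^16 m³/s²
GM/r = (1.556 × 10^16) / (3.032 × 10^7) = 5.13193 × 10^8 m²/s²
v = √(GM/r) = 22653.8 m/s ≈ 22.65 km/s

Final answer: 22.65 km/s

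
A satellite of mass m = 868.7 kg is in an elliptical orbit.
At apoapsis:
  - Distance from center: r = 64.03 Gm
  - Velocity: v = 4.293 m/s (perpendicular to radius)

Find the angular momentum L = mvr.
r = 64.03 Gm = 6.403 × 10^10 m
v = 4.293 m/s
vr = 4.293 × 6.403 × 10^10 = 2.74881 × 10^11 m²/s
L = m × vr = 868.7 × 2.74881 × 10^11 = 2.38789 × 10^14 kg·m²/s ≈ 2.388 × 10^14 kg·m²/s

Final answer: L = 2.388 × 10^14 kg·m²/s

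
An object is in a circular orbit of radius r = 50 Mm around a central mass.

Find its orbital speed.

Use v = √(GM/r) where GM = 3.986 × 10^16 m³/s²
r = 50 Mm = 5 × 10^7 m
GM = 3.986 × 10^16 m³/s²
GM/r = (3.986 × 10^16) / (5 × 10^7) = 7.972 × 10^8 m²/s²
v = √(GM/r) = 28234.7 m/s ≈ 28.23 km/s

Final answer: 28.23 km/s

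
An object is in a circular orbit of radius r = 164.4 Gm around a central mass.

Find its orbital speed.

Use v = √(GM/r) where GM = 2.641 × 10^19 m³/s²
r = 164.4 Gm = 1.644 × 10^11 m
GM = 2.641 × 10^19 m³/s²
GM/r = (2.641 × 10^19) / (1.644 × 10^11) = 1.60645 × 10^8 m²/s²
v = √(GM/r) = 12674.6 m/s ≈ 12.67 km/s

Final answer: 12.67 km/s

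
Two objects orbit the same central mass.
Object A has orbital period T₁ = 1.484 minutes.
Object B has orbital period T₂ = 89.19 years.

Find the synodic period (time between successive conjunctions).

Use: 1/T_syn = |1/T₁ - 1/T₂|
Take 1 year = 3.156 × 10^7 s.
T₁ = 1.484 minutes = 89.04 s
T₂ = 89.19 years = 2.81484 × 10^9 s
1/T₁ = 0.0112309 s⁻¹
1/T₂ = 3.5526 × 10^-10 s⁻¹
|1/T₁ − 1/T₂| = 0.0112309 s⁻¹
T_syn = 1 / |1/T₁ − 1/T₂| = 89.04 s ≈ 1.484 minutes

Final answer: T_syn = 1.484 minutes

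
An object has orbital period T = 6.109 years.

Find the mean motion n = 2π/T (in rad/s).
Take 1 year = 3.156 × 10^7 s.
T = 6.109 years = 1.928 × 10^8 s
n = 2π / (1.928 × 10^8 s) = 3.25891 × 10^-8 rad/s ≈ 3.259 × 10^-8 rad/s

Final answer: n = 3.259 × 10^-8 rad/s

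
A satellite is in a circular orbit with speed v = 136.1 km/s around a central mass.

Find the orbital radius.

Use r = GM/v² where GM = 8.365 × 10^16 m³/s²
v = 136.1 km/s = 136100 m/s
GM = 8.365 × 10^16 m³/s²
v² = 1.85232 × 10^10 m²/s²
r = GM/v² = (8.365 × 10^16) / (1.85232 × 10^10) = 4.51596 × 10^6 m ≈ 4.516 Mm

Final answer: 4.516 Mm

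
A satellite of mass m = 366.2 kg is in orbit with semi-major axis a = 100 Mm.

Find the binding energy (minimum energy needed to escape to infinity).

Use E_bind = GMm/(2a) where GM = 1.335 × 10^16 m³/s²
a = 100 Mm = 1 × 10^8 m
GM = 1.335 × 10^16 m³/s²
m = 366.2 kg
GMm = 1.335 × 10^16 × 366.2 = 4.88877 × 10^18 m³·kg/s²
2a = 2 × 10^8 m
E_bind = GMm/(2a) = 2.44438 × 10^10 J ≈ 24.44 GJ

Final answer: 24.44 GJ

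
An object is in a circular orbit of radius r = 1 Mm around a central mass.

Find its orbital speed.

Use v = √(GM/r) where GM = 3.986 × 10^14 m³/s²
r = 1 Mm = 1 × 10^6 m
GM = 3.986 × 10^14 m³/s²
GM/r = (3.986 × 10^14) / (1 × 10^6) = 3.986 × 10^8 m²/s²
v = √(GM/r) = 19965 m/s ≈ 19.96 km/s

Final answer: 19.96 km/s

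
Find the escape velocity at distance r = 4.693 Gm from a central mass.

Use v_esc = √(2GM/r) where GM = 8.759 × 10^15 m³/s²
r = 4.693 Gm = 4.693 × 10^9 m
GM = 8.759 × 10^15 m³/s²
2GM/r = 2 × (8.759 × 10^15) / (4.693 × 10^9) = 3.73279 × 10^6 m²/s²
v_esc = √(2GM/r) = 1932.04 m/s ≈ 1.932 km/s

Final answer: 1.932 km/s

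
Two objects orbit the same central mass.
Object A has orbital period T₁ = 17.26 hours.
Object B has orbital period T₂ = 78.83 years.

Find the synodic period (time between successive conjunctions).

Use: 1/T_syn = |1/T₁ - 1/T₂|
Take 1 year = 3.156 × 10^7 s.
T₁ = 17.26 hours = 62136 s
T₂ = 78.83 years = 2.48787 × 10^9 s
1/T₁ = 1.60937 × 10^-5 s⁻¹
1/T₂ = 4.01949 × 10^-10 s⁻¹
|1/T₁ − 1/T₂| = 1.60933 × 10^-5 s⁻¹
T_syn = 1 / |1/T₁ − 1/T₂| = 62137.6 s ≈ 17.26 hours

Final answer: T_syn = 17.26 hours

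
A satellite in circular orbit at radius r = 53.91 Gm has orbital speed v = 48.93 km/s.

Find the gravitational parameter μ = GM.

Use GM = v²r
r = 53.91 Gm = 5.391 × 10^10 m
v = 48.93 km/s = 48930 m/s
v² = 2.39414 × 10^9 m²/s²
GM = v²r = 2.39414 × 10^9 × 5.391 × 10^10 = 1.29068 × 10^20 m³/s²
GM ≈ 1.291 × 10^20 m³/s²

Final answer: GM = 1.291 × 10^20 m³/s²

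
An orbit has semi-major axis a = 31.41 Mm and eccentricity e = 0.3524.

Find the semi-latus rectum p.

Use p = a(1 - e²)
a = 31.41 Mm = 3.141 × 10^7 m
e = 0.3524,  e² = 0.124186,  1 − e² = 0.875814
p = a(1 − e²) = 3.141 × 10^7 m × 0.875814 = 2.75093 × 10^7 m ≈ 27.51 Mm

Final answer: p = 27.51 Mm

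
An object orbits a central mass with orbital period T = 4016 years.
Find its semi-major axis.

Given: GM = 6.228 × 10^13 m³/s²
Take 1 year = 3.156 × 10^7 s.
T = 4016 years = 1.26745 × 10^11 s
GM = 6.228 × 10^13 m³/s²
Kepler's third law: a³ = GM T² / (4π²)
T² = 1.60643 × 10^22 s²
a³ = (6.228 × 10^13) × (1.60643 × 10^22) / (4π²) = 2.53425 × 10^34 m³
a = (a³)^(1/3) = 2.93731 × 10^11 m ≈ 293.7 Gm

Final answer: 293.7 Gm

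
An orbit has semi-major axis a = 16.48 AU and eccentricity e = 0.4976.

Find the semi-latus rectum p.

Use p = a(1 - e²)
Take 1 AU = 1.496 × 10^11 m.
a = 16.48 AU = 2.46541 × 10^12 m
e = 0.4976,  e² = 0.247606,  1 − e² = 0.752394
p = a(1 − e²) = 2.46541 × 10^12 m × 0.752394 = 1.85496 × 10^12 m ≈ 12.4 AU

Final answer: p = 12.4 AU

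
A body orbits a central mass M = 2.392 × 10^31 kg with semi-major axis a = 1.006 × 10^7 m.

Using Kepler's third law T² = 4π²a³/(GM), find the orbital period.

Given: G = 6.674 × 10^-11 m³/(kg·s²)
M = 2.392 × 10^31 kg
GM = G × M = 6.674 × 10^-11 × 2.392 × 10^31 = 1.59642 × 10^21 m³/s²
a = 1.006 × 10^7 m
a³ = 1.01811 × 10^21 m³
T = 2π √(a³/GM) = 2π √((1.01811 × 10^21) / (1.59642 × 10^21)) = 2π × 0.798589 s
T = 5.01768 s ≈ 5.018 seconds

Final answer: 5.018 seconds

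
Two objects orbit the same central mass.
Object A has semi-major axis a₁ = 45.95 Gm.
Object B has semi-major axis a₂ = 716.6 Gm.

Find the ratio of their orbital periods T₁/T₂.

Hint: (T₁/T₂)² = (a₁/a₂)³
a₁ = 45.95 Gm = 4.595 × 10^10 m
a₂ = 716.6 Gm = 7.166 × 10^11 m
a₁/a₂ = 0.0641222
T₁/T₂ = (a₁/a₂)^(3/2) = (0.0641222)^1.5 = 0.0162373

Final answer: T₁/T₂ = 0.01624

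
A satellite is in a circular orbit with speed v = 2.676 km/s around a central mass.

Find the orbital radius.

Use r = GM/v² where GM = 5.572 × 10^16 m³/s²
v = 2.676 km/s = 2676 m/s
GM = 5.572 × 10^16 m³/s²
v² = 7.16098 × 10^6 m²/s²
r = GM/v² = (5.572 × 10^16) / (7.16098 × 10^6) = 7.78106 × 10^9 m ≈ 7.781 Gm

Final answer: 7.781 Gm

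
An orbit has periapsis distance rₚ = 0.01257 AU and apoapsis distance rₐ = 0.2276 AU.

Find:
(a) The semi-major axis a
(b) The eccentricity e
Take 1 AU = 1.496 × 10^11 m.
rₚ = 0.01257 AU = 1.88047 × 10^9 m
rₐ = 0.2276 AU = 3.4049 × 10^10 m
(a) a = (rₚ + rₐ)/2 = 1.79647 × 10^10 m ≈ 0.1201 AU
(b) e = (rₐ − rₚ)/(rₐ + rₚ) = (3.21685 × 10^10) / (3.59294 × 10^10) = 0.895324

Final answer:
(a) a = 0.1201 AU
(b) e = 0.8953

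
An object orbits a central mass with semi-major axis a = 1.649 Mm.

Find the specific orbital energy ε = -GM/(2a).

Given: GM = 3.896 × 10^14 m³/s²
a = 1.649 Mm = 1.649 × 10^6 m
GM = 3.896 × 10^14 m³/s²
2a = 3.298 × 10^6 m
ε = −GM/(2a) = -1.18132 × 10^8 J/kg ≈ -118.1 MJ/kg

Final answer: -118.1 MJ/kg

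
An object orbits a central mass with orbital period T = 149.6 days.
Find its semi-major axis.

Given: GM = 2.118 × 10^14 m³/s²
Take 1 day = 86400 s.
T = 149.6 days = 1.29254 × 10^7 s
GM = 2.118 × 10^14 m³/s²
Kepler's third law: a³ = GM T² / (4π²)
T² = 1.67067 × 10^14 s²
a³ = (2.118 × 10^14) × (1.67067 × 10^14) / (4π²) = 8.96307 × 10^26 m³
a = (a³)^(1/3) = 9.64167 × 10^8 m ≈ 9.642 × 10^8 m

Final answer: 9.642 × 10^8 m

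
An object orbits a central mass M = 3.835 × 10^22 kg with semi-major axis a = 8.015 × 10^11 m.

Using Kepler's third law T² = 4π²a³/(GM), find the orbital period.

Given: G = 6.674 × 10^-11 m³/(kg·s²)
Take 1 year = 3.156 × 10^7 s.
M = 3.835 × 10^22 kg
GM = G × M = 6.674 × 10^-11 × 3.835 × 10^22 = 2.55948 × 10^12 m³/s²
a = 8.015 × 10^11 m
a³ = 5.14885 × 10^35 m³
T = 2π √(a³/GM) = 2π √((5.14885 × 10^35) / (2.55948 × 10^12)) = 2π × 4.48518 × 10^11 s
T = 2.81812 × 10^12 s ≈ 8.929 × 10^4 years

Final answer: 8.929 × 10^4 years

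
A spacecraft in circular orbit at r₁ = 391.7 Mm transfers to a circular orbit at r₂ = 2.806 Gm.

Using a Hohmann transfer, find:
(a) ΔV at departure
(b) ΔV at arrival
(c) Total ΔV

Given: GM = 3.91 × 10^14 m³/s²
r₁ = 391.7 Mm = 3.917 × 10^8 m
r₂ = 2.806 Gm = 2.806 × 10^9 m
GM = 3.91 × 10^14 m³/s²
Transfer ellipse: a_t = (r₁ + r₂)/2 = 1.59885 × 10^9 m
Circular speed at r₁: v₁ = √(GM/r₁) = 999.106 m/s
Transfer speed at r₁ (periapsis): v₁ₜ = √(GM(2/r₁ − 1/a_t)) = 1323.58 m/s
(a) ΔV₁ = v₁ₜ − v₁ = 324.478 m/s ≈ 324.5 m/s
Circular speed at r₂: v₂ = √(GM/r₂) = 373.288 m/s
Transfer speed at r₂ (apoapsis): v₂ₜ = √(GM(2/r₂ − 1/a_t)) = 184.764 m/s
(b) ΔV₂ = v₂ − v₂ₜ = 188.524 m/s ≈ 188.5 m/s
(c) ΔV_total = ΔV₁ + ΔV₂ = 513.003 m/s ≈ 513 m/s

Final answer:
(a) ΔV₁ = 324.5 m/s
(b) ΔV₂ = 188.5 m/s
(c) ΔV_total = 513 m/s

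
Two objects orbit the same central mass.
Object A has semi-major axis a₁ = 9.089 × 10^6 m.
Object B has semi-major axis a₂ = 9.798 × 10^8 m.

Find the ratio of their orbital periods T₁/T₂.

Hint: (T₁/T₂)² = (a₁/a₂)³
a₁ = 9.089 × 10^6 m
a₂ = 9.798 × 10^8 m
a₁/a₂ = 0.00927638
T₁/T₂ = (a₁/a₂)^(3/2) = (0.00927638)^1.5 = 0.000893445

Final answer: T₁/T₂ = 0.0008934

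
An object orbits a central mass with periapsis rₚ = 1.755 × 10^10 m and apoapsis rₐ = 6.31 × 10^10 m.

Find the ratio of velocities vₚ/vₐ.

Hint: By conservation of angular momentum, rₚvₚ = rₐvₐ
rₚ = 1.755 × 10^10 m
rₐ = 6.31 × 10^10 m
rₚvₚ = rₐvₐ  ⇒  vₚ/vₐ = rₐ/rₚ
vₚ/vₐ = (6.31 × 10^10) / (1.755 × 10^10) = 3.59544

Final answer: vₚ/vₐ = 3.595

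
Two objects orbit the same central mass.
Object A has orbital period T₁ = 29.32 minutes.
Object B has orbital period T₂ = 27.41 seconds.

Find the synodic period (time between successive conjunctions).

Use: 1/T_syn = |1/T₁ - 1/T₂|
T₁ = 29.32 minutes = 1759.2 s
T₂ = 27.41 seconds
1/T₁ = 0.00056844 s⁻¹
1/T₂ = 0.036483 s⁻¹
|1/T₁ − 1/T₂| = 0.0359146 s⁻¹
T_syn = 1 / |1/T₁ − 1/T₂| = 27.8438 s ≈ 27.84 seconds

Final answer: T_syn = 27.84 seconds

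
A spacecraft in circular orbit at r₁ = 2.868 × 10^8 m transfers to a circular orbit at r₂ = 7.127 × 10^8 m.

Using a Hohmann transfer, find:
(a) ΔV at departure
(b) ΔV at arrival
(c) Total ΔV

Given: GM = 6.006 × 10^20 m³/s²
r₁ = 2.868 × 10^8 m
r₂ = 7.127 × 10^8 m
GM = 6.006 × 10^20 m³/s²
Transfer ellipse: a_t = (r₁ + r₂)/2 = 4.9975 × 10^8 m
Circular speed at r₁: v₁ = √(GM/r₁) = 1.44712 × 10^6 m/s
Transfer speed at r₁ (periapsis): v₁ₜ = √(GM(2/r₁ − 1/a_t)) = 1.72814 × 10^6 m/s
(a) ΔV₁ = v₁ₜ − v₁ = 281029 m/s ≈ 281 km/s
Circular speed at r₂: v₂ = √(GM/r₂) = 917993 m/s
Transfer speed at r₂ (apoapsis): v₂ₜ = √(GM(2/r₂ − 1/a_t)) = 695428 m/s
(b) ΔV₂ = v₂ − v₂ₜ = 222564 m/s ≈ 222.6 km/s
(c) ΔV_total = ΔV₁ + ΔV₂ = 503594 m/s ≈ 503.6 km/s

Final answer:
(a) ΔV₁ = 281 km/s
(b) ΔV₂ = 222.6 km/s
(c) ΔV_total = 503.6 km/s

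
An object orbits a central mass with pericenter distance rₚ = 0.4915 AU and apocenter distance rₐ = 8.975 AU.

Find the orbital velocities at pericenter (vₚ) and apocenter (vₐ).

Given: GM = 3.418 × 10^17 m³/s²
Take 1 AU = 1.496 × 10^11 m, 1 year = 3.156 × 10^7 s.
rₚ = 0.4915 AU = 7.35284 × 10^10 m
rₐ = 8.975 AU = 1.34266 × 10^12 m
GM = 3.418 × 10^17 m³/s²
a = (rₚ + rₐ)/2 = 7.08094 × 10^11 m
Vis-viva: v² = GM (2/r − 1/a)
vₚ² = 3.418 × 10^17 × (2.72004 × 10^-11 − 1.41224 × 10^-12) = 8.81438 × 10^6 m²/s²
vₚ = 2968.9 m/s ≈ 0.6263 AU/year
vₐ² = 3.418 × 10^17 × (1.48958 × 10^-12 − 1.41224 × 10^-12) = 26434.4 m²/s²
vₐ = 162.587 m/s ≈ 162.6 m/s

Final answer: vₚ = 0.6263 AU/year, vₐ = 162.6 m/s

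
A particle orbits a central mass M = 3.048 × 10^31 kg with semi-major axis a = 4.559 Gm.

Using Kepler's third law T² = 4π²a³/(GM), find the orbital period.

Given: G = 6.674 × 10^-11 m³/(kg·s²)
M = 3.048 × 10^31 kg
GM = G × M = 6.674 × 10^-11 × 3.048 × 10^31 = 2.03424 × 10^21 m³/s²
a = 4.559 Gm = 4.559 × 10^9 m
a³ = 9.47564 × 10^28 m³
T = 2π √(a³/GM) = 2π √((9.47564 × 10^28) / (2.03424 × 10^21)) = 2π × 6825.02 s
T = 42882.9 s ≈ 11.91 hours

Final answer: 11.91 hours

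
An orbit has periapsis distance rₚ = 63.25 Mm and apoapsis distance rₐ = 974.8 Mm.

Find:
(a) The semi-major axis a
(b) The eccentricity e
rₚ = 63.25 Mm = 6.325 × 10^7 m
rₐ = 974.8 Mm = 9.748 × 10^8 m
(a) a = (rₚ + rₐ)/2 = 5.19025 × 10^8 m ≈ 519 Mm
(b) e = (rₐ − rₚ)/(rₐ + rₚ) = (9.1155 × 10^8) / (1.03805 × 10^9) = 0.878137

Final answer:
(a) a = 519 Mm
(b) e = 0.8781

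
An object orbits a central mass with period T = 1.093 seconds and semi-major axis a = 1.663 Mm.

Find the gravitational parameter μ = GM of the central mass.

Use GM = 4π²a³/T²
T = 1.093 seconds
a = 1.663 Mm = 1.663 × 10^6 m
a³ = 4.59914 × 10^18 m³
T² = 1.19465 s²
GM = 4π² × (4.59914 × 10^18) / 1.19465 = 1.51983 × 10^20 m³/s²
GM ≈ 1.52 × 10^20 m³/s²

Final answer: GM = 1.52 × 10^20 m³/s²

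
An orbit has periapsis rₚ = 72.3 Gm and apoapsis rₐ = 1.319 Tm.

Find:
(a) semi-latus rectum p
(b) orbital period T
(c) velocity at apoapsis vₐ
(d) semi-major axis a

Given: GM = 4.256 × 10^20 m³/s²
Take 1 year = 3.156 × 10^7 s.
rₚ = 72.3 Gm = 7.23 × 10^10 m
rₐ = 1.319 Tm = 1.319 × 10^12 m
GM = 4.256 × 10^20 m³/s²
a = (rₚ + rₐ)/2 = 6.9565 × 10^11 m
e = (rₐ − rₚ)/(rₐ + rₚ) = (1.2467 × 10^12) / (1.3913 × 10^12) = 0.896068
(a) 1 − e² = 0.197061;  p = a(1 − e²) = 6.9565 × 10^11 × 0.197061 = 1.37086 × 10^11 m ≈ 137.1 Gm
(b) a³ = 3.36645 × 10^35 m³;  T = 2π √(a³/GM) = 2π × 2.81245 × 10^7 s = 1.76712 × 10^8 s ≈ 5.599 years
(c) vₐ² = GM (2/rₐ − 1/a) = 4.256 × 10^20 × (1.5163 × 10^-12 − 1.4375 × 10^-12) = 3.35355 × 10^7 m²/s²;  vₐ = 5790.98 m/s ≈ 5.791 km/s
(d) a = 6.9565 × 10^11 m ≈ 695.6 Gm

Final answer:
(a) semi-latus rectum p = 137.1 Gm
(b) orbital period T = 5.599 years
(c) velocity at apoapsis vₐ = 5.791 km/s
(d) semi-major axis a = 695.6 Gm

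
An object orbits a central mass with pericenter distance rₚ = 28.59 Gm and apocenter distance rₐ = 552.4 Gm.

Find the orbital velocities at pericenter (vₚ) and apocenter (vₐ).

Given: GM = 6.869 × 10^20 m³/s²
rₚ = 28.59 Gm = 2.859 × 10^10 m
rₐ = 552.4 Gm = 5.524 × 10^11 m
GM = 6.869 × 10^20 m³/s²
a = (rₚ + rₐ)/2 = 2.90495 × 10^11 m
Vis-viva: v² = GM (2/r − 1/a)
vₚ² = 6.869 × 10^20 × (6.99545 × 10^-11 − 3.4424 × 10^-12) = 4.56872 × 10^10 m²/s²
vₚ = 213746 m/s ≈ 213.7 km/s
vₐ² = 6.869 × 10^20 × (3.62056 × 10^-12 − 3.4424 × 10^-12) = 1.22381 × 10^8 m²/s²
vₐ = 11062.6 m/s ≈ 11.06 km/s

Final answer: vₚ = 213.7 km/s, vₐ = 11.06 km/s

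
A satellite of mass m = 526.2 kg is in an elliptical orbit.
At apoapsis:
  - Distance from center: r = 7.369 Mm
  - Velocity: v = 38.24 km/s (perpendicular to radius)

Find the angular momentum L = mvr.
r = 7.369 Mm = 7.369 × 10^6 m
v = 38.24 km/s = 38240 m/s
vr = 38240 × 7.369 × 10^6 = 2.81791 × 10^11 m²/s
L = m × vr = 526.2 × 2.81791 × 10^11 = 1.48278 × 10^14 kg·m²/s ≈ 1.483 × 10^14 kg·m²/s

Final answer: L = 1.483 × 10^14 kg·m²/s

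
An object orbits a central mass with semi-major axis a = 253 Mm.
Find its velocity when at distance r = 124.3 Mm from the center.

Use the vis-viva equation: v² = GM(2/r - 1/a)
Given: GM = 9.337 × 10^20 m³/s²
a = 253 Mm = 2.53 × 10^8 m
r = 124.3 Mm = 1.243 × 10^8 m
GM = 9.337 × 10^20 m³/s²
2/r − 1/a = 1.60901 × 10^-8 − 3.95257 × 10^-9 = 1.21375 × 10^-8 m⁻¹
v² = GM (2/r − 1/a) = 1.13328 × 10^13 m²/s²
v = 3.36642 × 10^6 m/s ≈ 3366 km/s

Final answer: 3366 km/s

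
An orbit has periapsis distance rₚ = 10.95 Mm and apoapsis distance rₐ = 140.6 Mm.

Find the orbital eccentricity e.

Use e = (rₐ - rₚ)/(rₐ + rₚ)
rₚ = 10.95 Mm = 1.095 × 10^7 m
rₐ = 140.6 Mm = 1.406 × 10^8 m
rₐ − rₚ = 1.2965 × 10^8 m
rₐ + rₚ = 1.5155 × 10^8 m
e = (rₐ − rₚ)/(rₐ + rₚ) = 0.855493

Final answer: e = 0.8555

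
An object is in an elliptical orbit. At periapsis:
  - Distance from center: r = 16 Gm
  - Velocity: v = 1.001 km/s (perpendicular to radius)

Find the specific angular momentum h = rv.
r = 16 Gm = 1.6 × 10^10 m
v = 1.001 km/s = 1001 m/s
h = rv = 1.6 × 10^10 × 1001 = 1.6016 × 10^13 m²/s ≈ 1.602 × 10^13 m²/s

Final answer: h = 1.602 × 10^13 m²/s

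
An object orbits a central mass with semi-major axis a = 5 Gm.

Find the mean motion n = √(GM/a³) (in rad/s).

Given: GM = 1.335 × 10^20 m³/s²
a = 5 Gm = 5 × 10^9 m
GM = 1.335 × 10^20 m³/s²
a³ = 1.25 × 10^29 m³
GM/a³ = (1.335 × 10^20) / (1.25 × 10^29) = 1.068 × 10^-9 s⁻²
n = √(GM/a³) = 3.26803 × 10^-5 rad/s ≈ 3.268 × 10^-5 rad/s

Final answer: n = 3.268 × 10^-5 rad/s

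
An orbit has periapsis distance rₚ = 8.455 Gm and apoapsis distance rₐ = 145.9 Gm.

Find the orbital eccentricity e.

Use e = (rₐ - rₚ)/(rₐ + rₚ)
rₚ = 8.455 Gm = 8.455 × 10^9 m
rₐ = 145.9 Gm = 1.459 × 10^11 m
rₐ − rₚ = 1.37445 × 10^11 m
rₐ + rₚ = 1.54355 × 10^11 m
e = (rₐ − rₚ)/(rₐ + rₚ) = 0.890447

Final answer: e = 0.8904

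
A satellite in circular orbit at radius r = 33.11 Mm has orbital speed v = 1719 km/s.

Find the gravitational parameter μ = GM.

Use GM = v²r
r = 33.11 Mm = 3.311 × 10^7 m
v = 1719 km/s = 1.719 × 10^6 m/s
v² = 2.95496 × 10^12 m²/s²
GM = v²r = 2.95496 × 10^12 × 3.311 × 10^7 = 9.78388 × 10^19 m³/s²
GM ≈ 9.784 × 10^19 m³/s²

Final answer: GM = 9.784 × 10^19 m³/s²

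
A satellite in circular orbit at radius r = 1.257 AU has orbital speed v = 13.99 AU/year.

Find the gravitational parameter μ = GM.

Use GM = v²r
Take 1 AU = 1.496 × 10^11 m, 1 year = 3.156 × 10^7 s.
r = 1.257 AU = 1.88047 × 10^11 m
v = 13.99 AU/year = 66315.1 m/s
v² = 4.39769 × 10^9 m²/s²
GM = v²r = 4.39769 × 10^9 × 1.88047 × 10^11 = 8.26973 × 10^20 m³/s²
GM ≈ 8.27 × 10^20 m³/s²

Final answer: GM = 8.27 × 10^20 m³/s²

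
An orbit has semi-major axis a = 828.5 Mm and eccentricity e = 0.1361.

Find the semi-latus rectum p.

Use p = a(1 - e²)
a = 828.5 Mm = 8.285 × 10^8 m
e = 0.1361,  e² = 0.0185232,  1 − e² = 0.981477
p = a(1 − e²) = 8.285 × 10^8 m × 0.981477 = 8.13154 × 10^8 m ≈ 813.2 Mm

Final answer: p = 813.2 Mm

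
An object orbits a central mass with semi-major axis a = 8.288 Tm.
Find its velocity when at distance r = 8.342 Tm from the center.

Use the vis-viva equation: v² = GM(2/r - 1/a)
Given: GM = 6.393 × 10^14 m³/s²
a = 8.288 Tm = 8.288 × 10^12 m
r = 8.342 Tm = 8.342 × 10^12 m
GM = 6.393 × 10^14 m³/s²
2/r − 1/a = 2.39751 × 10^-13 − 1.20656 × 10^-13 = 1.19094 × 10^-13 m⁻¹
v² = GM (2/r − 1/a) = 76.137 m²/s²
v = 8.72565 m/s ≈ 8.726 m/s

Final answer: 8.726 m/s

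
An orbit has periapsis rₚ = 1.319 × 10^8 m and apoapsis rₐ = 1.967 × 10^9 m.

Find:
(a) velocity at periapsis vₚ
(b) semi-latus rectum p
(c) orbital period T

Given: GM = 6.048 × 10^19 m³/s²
rₚ = 1.319 × 10^8 m
rₐ = 1.967 × 10^9 m
GM = 6.048 × 10^19 m³/s²
a = (rₚ + rₐ)/2 = 1.04945 × 10^9 m
e = (rₐ − rₚ)/(rₐ + rₚ) = (1.8351 × 10^9) / (2.0989 × 10^9) = 0.874315
(a) vₚ² = GM (2/rₚ − 1/a) = 6.048 × 10^19 × (1.5163 × 10^-8 − 9.5288 × 10^-10) = 8.59428 × 10^11 m²/s²;  vₚ = 927053 m/s ≈ 927.1 km/s
(b) 1 − e² = 0.235573;  p = a(1 − e²) = 1.04945 × 10^9 × 0.235573 = 2.47222 × 10^8 m ≈ 2.472 × 10^8 m
(c) a³ = 1.15581 × 10^27 m³;  T = 2π √(a³/GM) = 2π × 4371.56 s = 27467.3 s ≈ 7.63 hours

Final answer:
(a) velocity at periapsis vₚ = 927.1 km/s
(b) semi-latus rectum p = 2.472 × 10^8 m
(c) orbital period T = 7.63 hours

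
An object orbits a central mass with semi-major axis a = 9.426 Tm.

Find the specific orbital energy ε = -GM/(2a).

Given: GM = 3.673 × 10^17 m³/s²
a = 9.426 Tm = 9.426 × 10^12 m
GM = 3.673 × 10^17 m³/s²
2a = 1.8852 × 10^13 m
ε = −GM/(2a) = -19483.3 J/kg ≈ -19.48 kJ/kg

Final answer: -19.48 kJ/kg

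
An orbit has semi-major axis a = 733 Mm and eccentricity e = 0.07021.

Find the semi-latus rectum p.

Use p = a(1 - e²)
a = 733 Mm = 7.33 × 10^8 m
e = 0.07021,  e² = 0.00492944,  1 − e² = 0.995071
p = a(1 − e²) = 7.33 × 10^8 m × 0.995071 = 7.29387 × 10^8 m ≈ 729.4 Mm

Final answer: p = 729.4 Mm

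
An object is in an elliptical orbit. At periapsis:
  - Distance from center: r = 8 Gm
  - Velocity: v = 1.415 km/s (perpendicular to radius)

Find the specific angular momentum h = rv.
r = 8 Gm = 8 × 10^9 m
v = 1.415 km/s = 1415 m/s
h = rv = 8 × 10^9 × 1415 = 1.132 × 10^13 m²/s ≈ 1.132 × 10^13 m²/s

Final answer: h = 1.132 × 10^13 m²/s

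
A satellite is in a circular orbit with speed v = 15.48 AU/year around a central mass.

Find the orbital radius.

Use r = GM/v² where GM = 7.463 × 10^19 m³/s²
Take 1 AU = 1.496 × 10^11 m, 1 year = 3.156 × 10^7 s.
v = 15.48 AU/year = 73377.9 m/s
GM = 7.463 × 10^19 m³/s²
v² = 5.38432 × 10^9 m²/s²
r = GM/v² = (7.463 × 10^19) / (5.38432 × 10^9) = 1.38606 × 10^10 m ≈ 0.09265 AU

Final answer: 0.09265 AU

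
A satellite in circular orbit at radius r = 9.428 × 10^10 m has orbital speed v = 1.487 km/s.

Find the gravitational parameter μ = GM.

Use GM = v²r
r = 9.428 × 10^10 m
v = 1.487 km/s = 1487 m/s
v² = 2.21117 × 10^6 m²/s²
GM = v²r = 2.21117 × 10^6 × 9.428 × 10^10 = 2.08469 × 10^17 m³/s²
GM ≈ 2.085 × 10^17 m³/s²

Final answer: GM = 2.085 × 10^17 m³/s²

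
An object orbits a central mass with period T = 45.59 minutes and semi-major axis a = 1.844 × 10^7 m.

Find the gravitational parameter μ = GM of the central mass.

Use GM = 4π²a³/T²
T = 45.59 minutes = 2735.4 s
a = 1.844 × 10^7 m
a³ = 6.27022 × 10^21 m³
T² = 7.48241 × 10^6 s²
GM = 4π² × (6.27022 × 10^21) / (7.48241 × 10^6) = 3.30827 × 10^16 m³/s²
GM ≈ 3.308 × 10^16 m³/s²

Final answer: GM = 3.308 × 10^16 m³/s²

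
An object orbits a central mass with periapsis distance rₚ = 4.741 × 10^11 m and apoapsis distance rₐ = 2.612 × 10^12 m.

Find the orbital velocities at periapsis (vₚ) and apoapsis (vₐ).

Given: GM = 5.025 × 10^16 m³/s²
rₚ = 4.741 × 10^11 m
rₐ = 2.612 × 10^12 m
GM = 5.025 × 10^16 m³/s²
a = (rₚ + rₐ)/2 = 1.54305 × 10^12 m
Vis-viva: v² = GM (2/r − 1/a)
vₚ² = 5.025 × 10^16 × (4.21852 × 10^-12 − 6.48067 × 10^-13) = 179415 m²/s²
vₚ = 423.574 m/s ≈ 423.6 m/s
vₐ² = 5.025 × 10^16 × (7.65697 × 10^-13 − 6.48067 × 10^-13) = 5910.89 m²/s²
vₐ = 76.8823 m/s ≈ 76.88 m/s

Final answer: vₚ = 423.6 m/s, vₐ = 76.88 m/s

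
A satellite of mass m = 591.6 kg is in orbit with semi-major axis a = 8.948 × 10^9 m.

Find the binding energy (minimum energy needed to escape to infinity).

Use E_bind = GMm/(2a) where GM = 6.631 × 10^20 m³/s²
a = 8.948 × 10^9 m
GM = 6.631 × 10^20 m³/s²
m = 591.6 kg
GMm = 6.631 × 10^20 × 591.6 = 3.9229 × 10^23 m³·kg/s²
2a = 1.7896 × 10^10 m
E_bind = GMm/(2a) = 2.19205 × 10^13 J ≈ 21.92 TJ

Final answer: 21.92 TJ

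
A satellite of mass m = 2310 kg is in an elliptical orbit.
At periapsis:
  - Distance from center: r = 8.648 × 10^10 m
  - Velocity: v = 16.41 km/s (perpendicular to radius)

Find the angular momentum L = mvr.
r = 8.648 × 10^10 m
v = 16.41 km/s = 16410 m/s
vr = 16410 × 8.648 × 10^10 = 1.41914 × 10^15 m²/s
L = m × vr = 2310 × 1.41914 × 10^15 = 3.27821 × 10^18 kg·m²/s ≈ 3.278 × 10^18 kg·m²/s

Final answer: L = 3.278 × 10^18 kg·m²/s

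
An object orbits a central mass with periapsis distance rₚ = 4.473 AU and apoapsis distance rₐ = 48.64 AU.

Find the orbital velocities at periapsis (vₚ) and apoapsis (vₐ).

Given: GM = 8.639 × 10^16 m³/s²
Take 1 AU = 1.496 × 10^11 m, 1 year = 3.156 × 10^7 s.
rₚ = 4.473 AU = 6.69161 × 10^11 m
rₐ = 48.64 AU = 7.27654 × 10^12 m
GM = 8.639 × 10^16 m³/s²
a = (rₚ + rₐ)/2 = 3.97285 × 10^12 m
Vis-viva: v² = GM (2/r − 1/a)
vₚ² = 8.639 × 10^16 × (2.98882 × 10^-12 − 2.51708 × 10^-13) = 236459 m²/s²
vₚ = 486.27 m/s ≈ 0.1026 AU/year
vₐ² = 8.639 × 10^16 × (2.74856 × 10^-13 − 2.51708 × 10^-13) = 1999.71 m²/s²
vₐ = 44.7181 m/s ≈ 44.72 m/s

Final answer: vₚ = 0.1026 AU/year, vₐ = 44.72 m/s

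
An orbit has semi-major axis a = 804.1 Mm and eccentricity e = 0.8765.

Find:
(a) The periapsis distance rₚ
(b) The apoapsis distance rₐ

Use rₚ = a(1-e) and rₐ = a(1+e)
a = 804.1 Mm = 8.041 × 10^8 m
e = 0.8765:  1 − e = 0.1235,  1 + e = 1.8765
(a) rₚ = a(1 − e) = 8.041 × 10^8 m × 0.1235 = 9.93064 × 10^7 m ≈ 99.31 Mm
(b) rₐ = a(1 + e) = 8.041 × 10^8 m × 1.8765 = 1.50889 × 10^9 m ≈ 1.509 Gm

Final answer:
(a) rₚ = 99.31 Mm
(b) rₐ = 1.509 Gm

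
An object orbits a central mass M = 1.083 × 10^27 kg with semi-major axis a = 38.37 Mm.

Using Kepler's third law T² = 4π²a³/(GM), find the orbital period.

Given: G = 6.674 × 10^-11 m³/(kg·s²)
M = 1.083 × 10^27 kg
GM = G × M = 6.674 × 10^-11 × 1.083 × 10^27 = 7.22794 × 10^16 m³/s²
a = 38.37 Mm = 3.837 × 10^7 m
a³ = 5.64905 × 10^22 m³
T = 2π √(a³/GM) = 2π √((5.64905 × 10^22) / (7.22794 × 10^16)) = 2π × 884.057 s
T = 5554.7 s ≈ 1.543 hours

Final answer: 1.543 hours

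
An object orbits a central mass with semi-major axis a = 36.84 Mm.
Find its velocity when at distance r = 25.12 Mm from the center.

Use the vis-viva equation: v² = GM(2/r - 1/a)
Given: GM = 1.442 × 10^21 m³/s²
a = 36.84 Mm = 3.684 × 10^7 m
r = 25.12 Mm = 2.512 × 10^7 m
GM = 1.442 × 10^21 m³/s²
2/r − 1/a = 7.96178 × 10^-8 − 2.71444 × 10^-8 = 5.24734 × 10^-8 m⁻¹
v² = GM (2/r − 1/a) = 7.56667 × 10^13 m²/s²
v = 8.69866 × 10^6 m/s ≈ 8699 km/s

Final answer: 8699 km/s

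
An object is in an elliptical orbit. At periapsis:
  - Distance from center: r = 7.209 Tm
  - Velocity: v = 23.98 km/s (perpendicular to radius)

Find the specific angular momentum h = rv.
r = 7.209 Tm = 7.209 × 10^12 m
v = 23.98 km/s = 23980 m/s
h = rv = 7.209 × 10^12 × 23980 = 1.72872 × 10^17 m²/s ≈ 1.729 × 10^17 m²/s

Final answer: h = 1.729 × 10^17 m²/s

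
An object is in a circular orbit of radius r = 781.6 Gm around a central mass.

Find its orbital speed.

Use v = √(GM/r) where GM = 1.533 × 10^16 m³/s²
r = 781.6 Gm = 7.816 × 10^11 m
GM = 1.533 × 10^16 m³/s²
GM/r = (1.533 × 10^16) / (7.816 × 10^11) = 19613.6 m²/s²
v = √(GM/r) = 140.049 m/s ≈ 140 m/s

Final answer: 140 m/s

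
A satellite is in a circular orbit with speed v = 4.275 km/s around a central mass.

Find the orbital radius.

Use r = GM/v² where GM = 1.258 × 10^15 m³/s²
v = 4.275 km/s = 4275 m/s
GM = 1.258 × 10^15 m³/s²
v² = 1.82756 × 10^7 m²/s²
r = GM/v² = (1.258 × 10^15) / (1.82756 × 10^7) = 6.88349 × 10^7 m ≈ 68.83 Mm

Final answer: 68.83 Mm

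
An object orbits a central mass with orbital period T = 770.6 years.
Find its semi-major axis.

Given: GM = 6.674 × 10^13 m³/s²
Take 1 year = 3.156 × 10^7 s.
T = 770.6 years = 2.43201 × 10^10 s
GM = 6.674 × 10^13 m³/s²
Kepler's third law: a³ = GM T² / (4π²)
T² = 5.91469 × 10^20 s²
a³ = (6.674 × 10^13) × (5.91469 × 10^20) / (4π²) = 9.99904 × 10^32 m³
a = (a³)^(1/3) = 9.99968 × 10^10 m ≈ 100 Gm

Final answer: 100 Gm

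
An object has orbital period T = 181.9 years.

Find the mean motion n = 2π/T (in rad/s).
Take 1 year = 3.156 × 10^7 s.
T = 181.9 years = 5.74076 × 10^9 s
n = 2π / (5.74076 × 10^9 s) = 1.09449 × 10^-9 rad/s ≈ 1.094 × 10^-9 rad/s

Final answer: n = 1.094 × 10^-9 rad/s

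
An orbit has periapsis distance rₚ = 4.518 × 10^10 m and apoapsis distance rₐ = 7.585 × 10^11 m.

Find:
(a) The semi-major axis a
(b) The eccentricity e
rₚ = 4.518 × 10^10 m
rₐ = 7.585 × 10^11 m
(a) a = (rₚ + rₐ)/2 = 4.0184 × 10^11 m ≈ 4.018 × 10^11 m
(b) e = (rₐ − rₚ)/(rₐ + rₚ) = (7.1332 × 10^11) / (8.0368 × 10^11) = 0.887567

Final answer:
(a) a = 4.018 × 10^11 m
(b) e = 0.8876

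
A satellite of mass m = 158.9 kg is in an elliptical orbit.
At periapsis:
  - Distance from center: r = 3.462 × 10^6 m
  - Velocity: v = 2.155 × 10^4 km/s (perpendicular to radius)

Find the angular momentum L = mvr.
r = 3.462 × 10^6 m
v = 2.155 × 10^4 km/s = 2.155 × 10^7 m/s
vr = 2.155 × 10^7 × 3.462 × 10^6 = 7.46061 × 10^13 m²/s
L = m × vr = 158.9 × 7.46061 × 10^13 = 1.18549 × 10^16 kg·m²/s ≈ 1.185 × 10^16 kg·m²/s

Final answer: L = 1.185 × 10^16 kg·m²/s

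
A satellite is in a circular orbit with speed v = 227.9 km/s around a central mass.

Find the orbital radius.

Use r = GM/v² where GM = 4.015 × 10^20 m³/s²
v = 227.9 km/s = 227900 m/s
GM = 4.015 × 10^20 m³/s²
v² = 5.19384 × 10^10 m²/s²
r = GM/v² = (4.015 × 10^20) / (5.19384 × 10^10) = 7.73031 × 10^9 m ≈ 7.73 Gm

Final answer: 7.73 Gm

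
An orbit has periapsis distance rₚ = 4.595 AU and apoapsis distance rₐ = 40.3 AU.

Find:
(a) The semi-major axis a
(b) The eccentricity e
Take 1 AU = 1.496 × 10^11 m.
rₚ = 4.595 AU = 6.87412 × 10^11 m
rₐ = 40.3 AU = 6.02888 × 10^12 m
(a) a = (rₚ + rₐ)/2 = 3.35815 × 10^12 m ≈ 22.45 AU
(b) e = (rₐ − rₚ)/(rₐ + rₚ) = (5.34147 × 10^12) / (6.71629 × 10^12) = 0.7953

Final answer:
(a) a = 22.45 AU
(b) e = 0.7953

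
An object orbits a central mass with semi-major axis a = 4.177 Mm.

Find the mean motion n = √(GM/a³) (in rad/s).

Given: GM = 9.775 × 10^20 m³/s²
a = 4.177 Mm = 4.177 × 10^6 m
GM = 9.775 × 10^20 m³/s²
a³ = 7.28775 × 10^19 m³
GM/a³ = (9.775 × 10^20) / (7.28775 × 10^19) = 13.4129 s⁻²
n = √(GM/a³) = 3.66237 rad/s ≈ 3.662 rad/s

Final answer: n = 3.662 rad/s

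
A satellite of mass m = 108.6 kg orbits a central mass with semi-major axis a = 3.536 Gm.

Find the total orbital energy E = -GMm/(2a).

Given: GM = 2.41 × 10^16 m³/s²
a = 3.536 Gm = 3.536 × 10^9 m
GM = 2.41 × 10^16 m³/s²
2a = 7.072 × 10^9 m
GMm = 2.41 × 10^16 × 108.6 = 2.61726 × 10^18 m³·kg/s²
E = −GMm/(2a) = -3.70088 × 10^8 J ≈ -370.1 MJ

Final answer: -370.1 MJ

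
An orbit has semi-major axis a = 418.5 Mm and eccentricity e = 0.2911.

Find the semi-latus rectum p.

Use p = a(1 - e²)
a = 418.5 Mm = 4.185 × 10^8 m
e = 0.2911,  e² = 0.0847392,  1 − e² = 0.915261
p = a(1 − e²) = 4.185 × 10^8 m × 0.915261 = 3.83037 × 10^8 m ≈ 383 Mm

Final answer: p = 383 Mm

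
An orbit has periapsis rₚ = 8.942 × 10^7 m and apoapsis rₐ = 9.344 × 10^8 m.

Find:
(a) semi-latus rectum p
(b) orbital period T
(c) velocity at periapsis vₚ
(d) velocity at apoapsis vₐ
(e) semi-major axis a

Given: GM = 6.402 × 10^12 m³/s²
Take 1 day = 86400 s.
rₚ = 8.942 × 10^7 m
rₐ = 9.344 × 10^8 m
GM = 6.402 × 10^12 m³/s²
a = (rₚ + rₐ)/2 = 5.1191 × 10^8 m
e = (rₐ − rₚ)/(rₐ + rₚ) = (8.4498 × 10^8) / (1.02382 × 10^9) = 0.825321
(a) 1 − e² = 0.318845;  p = a(1 − e²) = 5.1191 × 10^8 × 0.318845 = 1.6322 × 10^8 m ≈ 1.632 × 10^8 m
(b) a³ = 1.34147 × 10^26 m³;  T = 2π √(a³/GM) = 2π × 4.57754 × 10^6 s = 2.87616 × 10^7 s ≈ 332.9 days
(c) vₚ² = GM (2/rₚ − 1/a) = 6.402 × 10^12 × (2.23664 × 10^-8 − 1.95347 × 10^-9) = 130683 m²/s²;  vₚ = 361.502 m/s ≈ 361.5 m/s
(d) vₐ² = GM (2/rₐ − 1/a) = 6.402 × 10^12 × (2.14041 × 10^-9 − 1.95347 × 10^-9) = 1196.81 m²/s²;  vₐ = 34.5949 m/s ≈ 34.59 m/s
(e) a = 5.1191 × 10^8 m ≈ 5.119 × 10^8 m

Final answer:
(a) semi-latus rectum p = 1.632 × 10^8 m
(b) orbital period T = 332.9 days
(c) velocity at periapsis vₚ = 361.5 m/s
(d) velocity at apoapsis vₐ = 34.59 m/s
(e) semi-major axis a = 5.119 × 10^8 m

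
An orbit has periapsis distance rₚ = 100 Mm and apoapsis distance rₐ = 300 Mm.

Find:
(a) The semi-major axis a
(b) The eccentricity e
rₚ = 100 Mm = 1 × 10^8 m
rₐ = 300 Mm = 3 × 10^8 m
(a) a = (rₚ + rₐ)/2 = 2 × 10^8 m ≈ 200 Mm
(b) e = (rₐ − rₚ)/(rₐ + rₚ) = (2 × 10^8) / (4 × 10^8) = 0.5

Final answer:
(a) a = 200 Mm
(b) e = 0.5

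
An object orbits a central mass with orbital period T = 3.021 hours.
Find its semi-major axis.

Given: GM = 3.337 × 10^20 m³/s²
T = 3.021 hours = 10875.6 s
GM = 3.337 × 10^20 m³/s²
Kepler's third law: a³ = GM T² / (4π²)
T² = 1.18279 × 10^8 s²
a³ = (3.337 × 10^20) × (1.18279 × 10^8) / (4π²) = 9.99776 × 10^26 m³
a = (a³)^(1/3) = 9.99925 × 10^8 m ≈ 999.9 Mm

Final answer: 999.9 Mm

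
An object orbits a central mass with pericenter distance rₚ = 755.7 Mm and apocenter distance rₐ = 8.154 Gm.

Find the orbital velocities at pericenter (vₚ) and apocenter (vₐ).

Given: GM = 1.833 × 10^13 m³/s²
rₚ = 755.7 Mm = 7.557 × 10^8 m
rₐ = 8.154 Gm = 8.154 × 10^9 m
GM = 1.833 × 10^13 m³/s²
a = (rₚ + rₐ)/2 = 4.45485 × 10^9 m
Vis-viva: v² = GM (2/r − 1/a)
vₚ² = 1.833 × 10^13 × (2.64655 × 10^-9 − 2.24474 × 10^-10) = 44396.7 m²/s²
vₚ = 210.705 m/s ≈ 210.7 m/s
vₐ² = 1.833 × 10^13 × (2.45278 × 10^-10 − 2.24474 × 10^-10) = 381.336 m²/s²
vₐ = 19.5278 m/s ≈ 19.53 m/s

Final answer: vₚ = 210.7 m/s, vₐ = 19.53 m/s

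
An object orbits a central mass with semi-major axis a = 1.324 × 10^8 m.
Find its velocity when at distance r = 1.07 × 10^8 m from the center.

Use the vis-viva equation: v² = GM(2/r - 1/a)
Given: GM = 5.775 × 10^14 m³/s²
a = 1.324 × 10^8 m
r = 1.07 × 10^8 m
GM = 5.775 × 10^14 m³/s²
2/r − 1/a = 1.86916 × 10^-8 − 7.55287 × 10^-9 = 1.11387 × 10^-8 m⁻¹
v² = GM (2/r − 1/a) = 6.43261 × 10^6 m²/s²
v = 2536.26 m/s ≈ 2.536 km/s

Final answer: 2.536 km/s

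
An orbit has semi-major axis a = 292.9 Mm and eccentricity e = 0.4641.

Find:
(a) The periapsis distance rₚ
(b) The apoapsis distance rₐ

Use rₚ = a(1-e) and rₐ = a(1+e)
a = 292.9 Mm = 2.929 × 10^8 m
e = 0.4641:  1 − e = 0.5359,  1 + e = 1.4641
(a) rₚ = a(1 − e) = 2.929 × 10^8 m × 0.5359 = 1.56965 × 10^8 m ≈ 157 Mm
(b) rₐ = a(1 + e) = 2.929 × 10^8 m × 1.4641 = 4.28835 × 10^8 m ≈ 428.8 Mm

Final answer:
(a) rₚ = 157 Mm
(b) rₐ = 428.8 Mm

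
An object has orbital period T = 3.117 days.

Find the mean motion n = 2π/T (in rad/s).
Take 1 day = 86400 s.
T = 3.117 days = 269309 s
n = 2π / 269309 s = 2.33308 × 10^-5 rad/s ≈ 2.333 × 10^-5 rad/s

Final answer: n = 2.333 × 10^-5 rad/s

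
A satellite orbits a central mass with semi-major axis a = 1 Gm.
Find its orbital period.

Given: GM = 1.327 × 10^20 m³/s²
a = 1 Gm = 1 × 10^9 m
GM = 1.327 × 10^20 m³/s²
a³ = 1 × 10^27 m³
T = 2π √(a³/GM) = 2π √((1 × 10^27) / (1.327 × 10^20)) = 2π × 2745.14 s
T = 17248.2 s ≈ 4.791 hours

Final answer: 4.791 hours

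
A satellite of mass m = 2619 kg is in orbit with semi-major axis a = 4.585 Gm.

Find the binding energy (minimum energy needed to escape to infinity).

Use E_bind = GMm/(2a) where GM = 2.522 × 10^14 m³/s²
a = 4.585 Gm = 4.585 × 10^9 m
GM = 2.522 × 10^14 m³/s²
m = 2619 kg
GMm = 2.522 × 10^14 × 2619 = 6.60512 × 10^17 m³·kg/s²
2a = 9.17 × 10^9 m
E_bind = GMm/(2a) = 7.20296 × 10^7 J ≈ 72.03 MJ

Final answer: 72.03 MJ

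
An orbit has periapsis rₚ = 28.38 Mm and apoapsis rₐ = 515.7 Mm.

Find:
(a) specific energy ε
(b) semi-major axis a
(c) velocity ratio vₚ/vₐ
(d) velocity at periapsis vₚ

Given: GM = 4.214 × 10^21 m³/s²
rₚ = 28.38 Mm = 2.838 × 10^7 m
rₐ = 515.7 Mm = 5.157 × 10^8 m
GM = 4.214 × 10^21 m³/s²
a = (rₚ + rₐ)/2 = 2.7204 × 10^8 m
e = (rₐ − rₚ)/(rₐ + rₚ) = (4.8732 × 10^8) / (5.4408 × 10^8) = 0.895677
(a) 2a = 5.4408 × 10^8 m;  ε = −GM/(2a) = -7.74518 × 10^12 J/kg ≈ -7745 GJ/kg
(b) a = 2.7204 × 10^8 m ≈ 272 Mm
(c) vₚ/vₐ = rₐ/rₚ (angular momentum) = (5.157 × 10^8) / (2.838 × 10^7) = 18.1712 ≈ 18.17
(d) vₚ² = GM (2/rₚ − 1/a) = 4.214 × 10^21 × (7.04722 × 10^-8 − 3.67593 × 10^-9) = 2.81479 × 10^14 m²/s²;  vₚ = 1.67773 × 10^7 m/s ≈ 1.678 × 10^4 km/s

Final answer:
(a) specific energy ε = -7745 GJ/kg
(b) semi-major axis a = 272 Mm
(c) velocity ratio vₚ/vₐ = 18.17
(d) velocity at periapsis vₚ = 1.678 × 10^4 km/s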